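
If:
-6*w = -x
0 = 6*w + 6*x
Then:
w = 0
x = 0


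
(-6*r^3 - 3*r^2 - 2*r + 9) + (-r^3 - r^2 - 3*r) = -7*r^3 - 4*r^2 - 5*r + 9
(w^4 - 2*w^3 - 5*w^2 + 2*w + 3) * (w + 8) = w^5 + 6*w^4 - 21*w^3 - 38*w^2 + 19*w + 24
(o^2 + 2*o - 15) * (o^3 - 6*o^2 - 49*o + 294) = o^5 - 4*o^4 - 76*o^3 + 286*o^2 + 1323*o - 4410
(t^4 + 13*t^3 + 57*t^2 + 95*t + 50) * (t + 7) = t^5 + 20*t^4 + 148*t^3 + 494*t^2 + 715*t + 350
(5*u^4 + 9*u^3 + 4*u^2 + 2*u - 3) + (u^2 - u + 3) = 5*u^4 + 9*u^3 + 5*u^2 + u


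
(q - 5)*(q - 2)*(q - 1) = q^3 - 8*q^2 + 17*q - 10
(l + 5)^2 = l^2 + 10*l + 25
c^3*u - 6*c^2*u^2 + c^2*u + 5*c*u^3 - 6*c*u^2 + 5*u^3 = (c - 5*u)*(c - u)*(c*u + u)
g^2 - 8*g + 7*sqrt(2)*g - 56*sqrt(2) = (g - 8)*(g + 7*sqrt(2))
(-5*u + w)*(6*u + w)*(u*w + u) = -30*u^3*w - 30*u^3 + u^2*w^2 + u^2*w + u*w^3 + u*w^2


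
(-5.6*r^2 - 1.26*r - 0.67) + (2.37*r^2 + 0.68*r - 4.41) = -3.23*r^2 - 0.58*r - 5.08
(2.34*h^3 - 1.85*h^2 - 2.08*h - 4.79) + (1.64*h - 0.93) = 2.34*h^3 - 1.85*h^2 - 0.44*h - 5.72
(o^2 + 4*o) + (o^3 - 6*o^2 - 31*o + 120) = o^3 - 5*o^2 - 27*o + 120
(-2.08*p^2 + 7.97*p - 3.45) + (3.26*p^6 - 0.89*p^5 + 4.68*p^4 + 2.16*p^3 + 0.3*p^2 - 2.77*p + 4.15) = 3.26*p^6 - 0.89*p^5 + 4.68*p^4 + 2.16*p^3 - 1.78*p^2 + 5.2*p + 0.7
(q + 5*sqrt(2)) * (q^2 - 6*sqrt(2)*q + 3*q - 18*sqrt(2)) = q^3 - sqrt(2)*q^2 + 3*q^2 - 60*q - 3*sqrt(2)*q - 180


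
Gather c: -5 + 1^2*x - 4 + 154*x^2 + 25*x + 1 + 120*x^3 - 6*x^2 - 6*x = 120*x^3 + 148*x^2 + 20*x - 8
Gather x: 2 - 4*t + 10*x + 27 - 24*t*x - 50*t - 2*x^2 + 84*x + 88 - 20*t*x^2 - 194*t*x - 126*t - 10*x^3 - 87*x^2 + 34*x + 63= -180*t - 10*x^3 + x^2*(-20*t - 89) + x*(128 - 218*t) + 180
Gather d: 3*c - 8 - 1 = 3*c - 9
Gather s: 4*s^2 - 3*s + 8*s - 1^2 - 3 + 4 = 4*s^2 + 5*s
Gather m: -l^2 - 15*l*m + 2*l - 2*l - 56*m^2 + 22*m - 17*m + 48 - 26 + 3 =-l^2 - 56*m^2 + m*(5 - 15*l) + 25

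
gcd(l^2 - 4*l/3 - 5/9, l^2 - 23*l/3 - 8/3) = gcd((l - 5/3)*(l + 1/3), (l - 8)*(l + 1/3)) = l + 1/3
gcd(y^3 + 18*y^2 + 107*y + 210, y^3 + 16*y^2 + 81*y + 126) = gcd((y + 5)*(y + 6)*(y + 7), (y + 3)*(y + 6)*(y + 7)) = y^2 + 13*y + 42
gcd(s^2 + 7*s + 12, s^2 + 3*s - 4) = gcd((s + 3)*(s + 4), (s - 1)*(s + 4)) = s + 4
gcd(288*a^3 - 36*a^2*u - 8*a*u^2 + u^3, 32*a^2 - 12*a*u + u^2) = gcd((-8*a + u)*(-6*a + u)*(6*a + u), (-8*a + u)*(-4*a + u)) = -8*a + u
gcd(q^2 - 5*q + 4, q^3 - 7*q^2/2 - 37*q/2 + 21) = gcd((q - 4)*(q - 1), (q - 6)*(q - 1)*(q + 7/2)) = q - 1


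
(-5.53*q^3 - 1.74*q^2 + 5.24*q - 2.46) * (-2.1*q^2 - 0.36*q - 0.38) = 11.613*q^5 + 5.6448*q^4 - 8.2762*q^3 + 3.9408*q^2 - 1.1056*q + 0.9348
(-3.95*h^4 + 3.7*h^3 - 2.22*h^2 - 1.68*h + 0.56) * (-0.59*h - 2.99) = 2.3305*h^5 + 9.6275*h^4 - 9.7532*h^3 + 7.629*h^2 + 4.6928*h - 1.6744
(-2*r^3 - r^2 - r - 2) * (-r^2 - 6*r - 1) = 2*r^5 + 13*r^4 + 9*r^3 + 9*r^2 + 13*r + 2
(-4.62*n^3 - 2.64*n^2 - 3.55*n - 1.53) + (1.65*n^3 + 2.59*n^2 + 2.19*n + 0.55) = -2.97*n^3 - 0.0500000000000003*n^2 - 1.36*n - 0.98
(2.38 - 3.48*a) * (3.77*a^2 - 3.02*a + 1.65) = -13.1196*a^3 + 19.4822*a^2 - 12.9296*a + 3.927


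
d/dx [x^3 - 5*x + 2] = 3*x^2 - 5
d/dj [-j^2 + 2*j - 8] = 2 - 2*j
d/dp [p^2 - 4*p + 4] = 2*p - 4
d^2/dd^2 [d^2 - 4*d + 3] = 2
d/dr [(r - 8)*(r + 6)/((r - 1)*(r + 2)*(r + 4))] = (-r^4 + 4*r^3 + 156*r^2 + 464*r + 112)/(r^6 + 10*r^5 + 29*r^4 + 4*r^3 - 76*r^2 - 32*r + 64)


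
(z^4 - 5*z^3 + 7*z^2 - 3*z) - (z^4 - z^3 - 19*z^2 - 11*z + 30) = -4*z^3 + 26*z^2 + 8*z - 30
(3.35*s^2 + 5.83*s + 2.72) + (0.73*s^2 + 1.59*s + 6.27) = 4.08*s^2 + 7.42*s + 8.99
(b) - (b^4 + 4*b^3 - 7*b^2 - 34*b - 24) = -b^4 - 4*b^3 + 7*b^2 + 35*b + 24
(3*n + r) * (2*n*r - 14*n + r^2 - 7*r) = 6*n^2*r - 42*n^2 + 5*n*r^2 - 35*n*r + r^3 - 7*r^2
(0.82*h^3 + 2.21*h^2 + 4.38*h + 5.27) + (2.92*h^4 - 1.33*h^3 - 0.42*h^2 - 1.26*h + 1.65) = 2.92*h^4 - 0.51*h^3 + 1.79*h^2 + 3.12*h + 6.92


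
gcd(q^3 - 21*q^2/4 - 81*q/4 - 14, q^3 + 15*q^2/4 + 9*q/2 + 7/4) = q^2 + 11*q/4 + 7/4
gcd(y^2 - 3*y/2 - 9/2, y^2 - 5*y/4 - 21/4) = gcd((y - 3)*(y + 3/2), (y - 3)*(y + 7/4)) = y - 3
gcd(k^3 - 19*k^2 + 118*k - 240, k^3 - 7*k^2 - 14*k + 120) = k^2 - 11*k + 30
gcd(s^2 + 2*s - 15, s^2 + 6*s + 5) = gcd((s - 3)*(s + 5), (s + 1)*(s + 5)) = s + 5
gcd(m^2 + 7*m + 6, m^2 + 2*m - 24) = m + 6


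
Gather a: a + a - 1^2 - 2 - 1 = 2*a - 4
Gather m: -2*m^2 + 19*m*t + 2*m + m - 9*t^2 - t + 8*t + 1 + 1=-2*m^2 + m*(19*t + 3) - 9*t^2 + 7*t + 2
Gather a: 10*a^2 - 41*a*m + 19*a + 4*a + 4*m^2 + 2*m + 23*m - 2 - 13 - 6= 10*a^2 + a*(23 - 41*m) + 4*m^2 + 25*m - 21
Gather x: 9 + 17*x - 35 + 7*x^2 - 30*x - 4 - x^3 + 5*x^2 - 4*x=-x^3 + 12*x^2 - 17*x - 30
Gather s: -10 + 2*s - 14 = 2*s - 24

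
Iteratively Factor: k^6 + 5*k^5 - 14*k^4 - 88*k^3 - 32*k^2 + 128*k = (k - 1)*(k^5 + 6*k^4 - 8*k^3 - 96*k^2 - 128*k) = (k - 1)*(k + 2)*(k^4 + 4*k^3 - 16*k^2 - 64*k) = (k - 1)*(k + 2)*(k + 4)*(k^3 - 16*k) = k*(k - 1)*(k + 2)*(k + 4)*(k^2 - 16) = k*(k - 4)*(k - 1)*(k + 2)*(k + 4)*(k + 4)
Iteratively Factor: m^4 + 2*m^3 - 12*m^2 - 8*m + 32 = (m + 4)*(m^3 - 2*m^2 - 4*m + 8) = (m - 2)*(m + 4)*(m^2 - 4) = (m - 2)*(m + 2)*(m + 4)*(m - 2)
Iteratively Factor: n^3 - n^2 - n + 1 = (n - 1)*(n^2 - 1) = (n - 1)*(n + 1)*(n - 1)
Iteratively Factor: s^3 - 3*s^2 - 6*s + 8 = (s - 4)*(s^2 + s - 2) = (s - 4)*(s + 2)*(s - 1)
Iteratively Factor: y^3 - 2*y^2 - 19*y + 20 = (y - 1)*(y^2 - y - 20) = (y - 5)*(y - 1)*(y + 4)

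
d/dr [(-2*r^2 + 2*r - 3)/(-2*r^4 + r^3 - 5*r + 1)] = (2*(2*r - 1)*(2*r^4 - r^3 + 5*r - 1) - (2*r^2 - 2*r + 3)*(8*r^3 - 3*r^2 + 5))/(2*r^4 - r^3 + 5*r - 1)^2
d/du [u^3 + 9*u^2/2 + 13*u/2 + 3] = 3*u^2 + 9*u + 13/2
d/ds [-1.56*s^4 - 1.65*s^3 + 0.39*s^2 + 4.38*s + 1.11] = -6.24*s^3 - 4.95*s^2 + 0.78*s + 4.38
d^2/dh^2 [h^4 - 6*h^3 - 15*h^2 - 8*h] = 12*h^2 - 36*h - 30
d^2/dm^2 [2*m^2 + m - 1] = 4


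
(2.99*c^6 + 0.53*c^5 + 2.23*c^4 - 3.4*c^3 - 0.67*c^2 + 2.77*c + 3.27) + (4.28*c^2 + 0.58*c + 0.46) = 2.99*c^6 + 0.53*c^5 + 2.23*c^4 - 3.4*c^3 + 3.61*c^2 + 3.35*c + 3.73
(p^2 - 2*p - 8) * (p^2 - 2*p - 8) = p^4 - 4*p^3 - 12*p^2 + 32*p + 64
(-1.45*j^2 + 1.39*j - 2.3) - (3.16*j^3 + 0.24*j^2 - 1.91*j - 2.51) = -3.16*j^3 - 1.69*j^2 + 3.3*j + 0.21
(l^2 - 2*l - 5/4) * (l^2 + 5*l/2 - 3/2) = l^4 + l^3/2 - 31*l^2/4 - l/8 + 15/8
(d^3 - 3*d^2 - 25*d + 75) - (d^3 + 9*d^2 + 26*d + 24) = -12*d^2 - 51*d + 51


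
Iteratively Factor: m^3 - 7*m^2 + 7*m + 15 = (m + 1)*(m^2 - 8*m + 15) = (m - 3)*(m + 1)*(m - 5)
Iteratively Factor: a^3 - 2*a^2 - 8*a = (a + 2)*(a^2 - 4*a) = a*(a + 2)*(a - 4)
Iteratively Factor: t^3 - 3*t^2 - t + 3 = (t - 3)*(t^2 - 1) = (t - 3)*(t + 1)*(t - 1)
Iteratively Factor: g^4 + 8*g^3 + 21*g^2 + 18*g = (g + 3)*(g^3 + 5*g^2 + 6*g) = g*(g + 3)*(g^2 + 5*g + 6) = g*(g + 3)^2*(g + 2)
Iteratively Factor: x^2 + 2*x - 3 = (x + 3)*(x - 1)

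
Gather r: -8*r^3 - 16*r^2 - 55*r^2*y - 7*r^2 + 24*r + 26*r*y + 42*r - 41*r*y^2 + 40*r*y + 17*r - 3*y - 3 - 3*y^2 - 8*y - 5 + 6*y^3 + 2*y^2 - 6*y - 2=-8*r^3 + r^2*(-55*y - 23) + r*(-41*y^2 + 66*y + 83) + 6*y^3 - y^2 - 17*y - 10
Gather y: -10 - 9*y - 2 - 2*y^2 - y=-2*y^2 - 10*y - 12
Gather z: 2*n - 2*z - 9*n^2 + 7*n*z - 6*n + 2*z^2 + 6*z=-9*n^2 - 4*n + 2*z^2 + z*(7*n + 4)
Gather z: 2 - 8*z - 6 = -8*z - 4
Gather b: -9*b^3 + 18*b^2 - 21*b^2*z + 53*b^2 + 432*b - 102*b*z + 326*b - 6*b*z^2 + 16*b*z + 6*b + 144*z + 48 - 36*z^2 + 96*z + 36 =-9*b^3 + b^2*(71 - 21*z) + b*(-6*z^2 - 86*z + 764) - 36*z^2 + 240*z + 84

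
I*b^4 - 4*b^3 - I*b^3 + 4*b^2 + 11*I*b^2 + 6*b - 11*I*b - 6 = (b - 1)*(b - I)*(b + 6*I)*(I*b + 1)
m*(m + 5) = m^2 + 5*m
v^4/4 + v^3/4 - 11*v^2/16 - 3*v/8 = v*(v/4 + 1/2)*(v - 3/2)*(v + 1/2)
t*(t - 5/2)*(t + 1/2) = t^3 - 2*t^2 - 5*t/4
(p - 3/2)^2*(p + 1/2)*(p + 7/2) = p^4 + p^3 - 8*p^2 + 15*p/4 + 63/16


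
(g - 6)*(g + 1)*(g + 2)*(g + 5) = g^4 + 2*g^3 - 31*g^2 - 92*g - 60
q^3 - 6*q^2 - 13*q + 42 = (q - 7)*(q - 2)*(q + 3)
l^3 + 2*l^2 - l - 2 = (l - 1)*(l + 1)*(l + 2)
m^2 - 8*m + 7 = (m - 7)*(m - 1)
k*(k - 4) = k^2 - 4*k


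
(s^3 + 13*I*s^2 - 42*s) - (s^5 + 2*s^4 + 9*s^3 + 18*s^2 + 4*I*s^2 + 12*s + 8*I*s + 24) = -s^5 - 2*s^4 - 8*s^3 - 18*s^2 + 9*I*s^2 - 54*s - 8*I*s - 24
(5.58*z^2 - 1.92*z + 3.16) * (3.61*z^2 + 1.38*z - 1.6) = 20.1438*z^4 + 0.7692*z^3 - 0.17*z^2 + 7.4328*z - 5.056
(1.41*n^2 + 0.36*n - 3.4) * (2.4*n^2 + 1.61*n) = 3.384*n^4 + 3.1341*n^3 - 7.5804*n^2 - 5.474*n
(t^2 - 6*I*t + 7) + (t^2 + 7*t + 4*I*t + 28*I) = 2*t^2 + 7*t - 2*I*t + 7 + 28*I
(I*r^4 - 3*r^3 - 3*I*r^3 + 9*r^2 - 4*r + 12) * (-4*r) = -4*I*r^5 + 12*r^4 + 12*I*r^4 - 36*r^3 + 16*r^2 - 48*r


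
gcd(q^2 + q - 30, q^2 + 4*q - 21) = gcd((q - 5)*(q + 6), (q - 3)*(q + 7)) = 1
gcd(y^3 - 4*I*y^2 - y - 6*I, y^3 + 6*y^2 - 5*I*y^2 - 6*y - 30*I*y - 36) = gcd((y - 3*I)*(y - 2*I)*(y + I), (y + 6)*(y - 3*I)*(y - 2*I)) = y^2 - 5*I*y - 6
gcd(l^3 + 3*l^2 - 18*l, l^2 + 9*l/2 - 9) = l + 6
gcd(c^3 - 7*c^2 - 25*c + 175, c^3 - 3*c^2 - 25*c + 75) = c^2 - 25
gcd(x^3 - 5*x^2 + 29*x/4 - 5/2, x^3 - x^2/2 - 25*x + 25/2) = x - 1/2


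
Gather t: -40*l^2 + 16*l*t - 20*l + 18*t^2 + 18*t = -40*l^2 - 20*l + 18*t^2 + t*(16*l + 18)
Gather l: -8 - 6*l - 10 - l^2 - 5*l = -l^2 - 11*l - 18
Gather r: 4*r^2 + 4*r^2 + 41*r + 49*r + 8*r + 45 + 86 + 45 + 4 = 8*r^2 + 98*r + 180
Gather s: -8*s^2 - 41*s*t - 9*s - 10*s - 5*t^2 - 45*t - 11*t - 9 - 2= -8*s^2 + s*(-41*t - 19) - 5*t^2 - 56*t - 11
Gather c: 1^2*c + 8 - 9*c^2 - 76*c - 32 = -9*c^2 - 75*c - 24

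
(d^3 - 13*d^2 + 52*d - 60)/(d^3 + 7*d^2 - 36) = (d^2 - 11*d + 30)/(d^2 + 9*d + 18)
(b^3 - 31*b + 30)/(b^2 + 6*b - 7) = (b^2 + b - 30)/(b + 7)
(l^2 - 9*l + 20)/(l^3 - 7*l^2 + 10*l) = (l - 4)/(l*(l - 2))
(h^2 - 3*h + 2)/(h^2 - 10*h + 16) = (h - 1)/(h - 8)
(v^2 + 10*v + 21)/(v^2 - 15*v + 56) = (v^2 + 10*v + 21)/(v^2 - 15*v + 56)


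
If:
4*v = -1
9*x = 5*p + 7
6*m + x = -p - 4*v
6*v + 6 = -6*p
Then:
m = 25/108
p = -3/4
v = -1/4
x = 13/36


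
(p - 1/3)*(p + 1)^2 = p^3 + 5*p^2/3 + p/3 - 1/3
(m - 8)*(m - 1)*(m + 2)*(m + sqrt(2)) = m^4 - 7*m^3 + sqrt(2)*m^3 - 10*m^2 - 7*sqrt(2)*m^2 - 10*sqrt(2)*m + 16*m + 16*sqrt(2)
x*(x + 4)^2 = x^3 + 8*x^2 + 16*x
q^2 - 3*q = q*(q - 3)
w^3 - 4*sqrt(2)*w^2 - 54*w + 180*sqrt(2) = (w - 6*sqrt(2))*(w - 3*sqrt(2))*(w + 5*sqrt(2))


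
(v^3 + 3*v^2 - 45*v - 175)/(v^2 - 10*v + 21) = (v^2 + 10*v + 25)/(v - 3)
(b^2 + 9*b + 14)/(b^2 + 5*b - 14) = (b + 2)/(b - 2)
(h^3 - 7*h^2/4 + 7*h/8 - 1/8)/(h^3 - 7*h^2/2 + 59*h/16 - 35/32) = 4*(4*h^2 - 5*h + 1)/(16*h^2 - 48*h + 35)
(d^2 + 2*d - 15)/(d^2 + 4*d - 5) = (d - 3)/(d - 1)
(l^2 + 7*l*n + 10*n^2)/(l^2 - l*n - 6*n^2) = (l + 5*n)/(l - 3*n)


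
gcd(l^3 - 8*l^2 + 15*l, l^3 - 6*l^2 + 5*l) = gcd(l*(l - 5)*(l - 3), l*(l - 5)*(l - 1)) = l^2 - 5*l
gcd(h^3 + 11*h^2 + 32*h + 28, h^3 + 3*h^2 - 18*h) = 1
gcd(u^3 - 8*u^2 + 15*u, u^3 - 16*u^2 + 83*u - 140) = u - 5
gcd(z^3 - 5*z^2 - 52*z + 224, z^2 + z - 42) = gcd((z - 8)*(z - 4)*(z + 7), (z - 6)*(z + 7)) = z + 7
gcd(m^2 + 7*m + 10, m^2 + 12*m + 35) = m + 5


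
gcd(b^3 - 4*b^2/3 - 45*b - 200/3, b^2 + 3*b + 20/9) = b + 5/3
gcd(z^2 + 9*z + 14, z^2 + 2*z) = z + 2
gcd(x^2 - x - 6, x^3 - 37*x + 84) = x - 3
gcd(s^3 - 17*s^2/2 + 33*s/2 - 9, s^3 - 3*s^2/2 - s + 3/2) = s^2 - 5*s/2 + 3/2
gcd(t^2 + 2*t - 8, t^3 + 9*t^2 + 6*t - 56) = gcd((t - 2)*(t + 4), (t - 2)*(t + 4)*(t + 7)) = t^2 + 2*t - 8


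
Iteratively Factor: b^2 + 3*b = (b + 3)*(b)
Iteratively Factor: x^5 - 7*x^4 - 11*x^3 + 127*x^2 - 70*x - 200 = (x - 2)*(x^4 - 5*x^3 - 21*x^2 + 85*x + 100) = (x - 2)*(x + 4)*(x^3 - 9*x^2 + 15*x + 25) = (x - 5)*(x - 2)*(x + 4)*(x^2 - 4*x - 5) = (x - 5)*(x - 2)*(x + 1)*(x + 4)*(x - 5)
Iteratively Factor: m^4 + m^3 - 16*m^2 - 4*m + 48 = (m - 2)*(m^3 + 3*m^2 - 10*m - 24) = (m - 2)*(m + 2)*(m^2 + m - 12) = (m - 2)*(m + 2)*(m + 4)*(m - 3)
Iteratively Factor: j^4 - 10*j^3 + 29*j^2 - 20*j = (j - 5)*(j^3 - 5*j^2 + 4*j) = (j - 5)*(j - 4)*(j^2 - j) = j*(j - 5)*(j - 4)*(j - 1)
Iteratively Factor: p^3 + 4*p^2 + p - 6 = (p + 2)*(p^2 + 2*p - 3) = (p + 2)*(p + 3)*(p - 1)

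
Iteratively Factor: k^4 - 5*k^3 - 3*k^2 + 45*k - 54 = (k - 3)*(k^3 - 2*k^2 - 9*k + 18) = (k - 3)^2*(k^2 + k - 6) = (k - 3)^2*(k + 3)*(k - 2)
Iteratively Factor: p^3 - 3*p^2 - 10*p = (p)*(p^2 - 3*p - 10) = p*(p + 2)*(p - 5)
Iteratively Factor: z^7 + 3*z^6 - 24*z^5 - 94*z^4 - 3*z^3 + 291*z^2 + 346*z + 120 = (z + 1)*(z^6 + 2*z^5 - 26*z^4 - 68*z^3 + 65*z^2 + 226*z + 120) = (z + 1)^2*(z^5 + z^4 - 27*z^3 - 41*z^2 + 106*z + 120) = (z - 2)*(z + 1)^2*(z^4 + 3*z^3 - 21*z^2 - 83*z - 60) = (z - 2)*(z + 1)^3*(z^3 + 2*z^2 - 23*z - 60) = (z - 5)*(z - 2)*(z + 1)^3*(z^2 + 7*z + 12) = (z - 5)*(z - 2)*(z + 1)^3*(z + 3)*(z + 4)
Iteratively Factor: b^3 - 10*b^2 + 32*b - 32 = (b - 4)*(b^2 - 6*b + 8) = (b - 4)*(b - 2)*(b - 4)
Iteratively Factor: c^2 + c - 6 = (c + 3)*(c - 2)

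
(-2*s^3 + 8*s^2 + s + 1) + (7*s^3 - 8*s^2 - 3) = 5*s^3 + s - 2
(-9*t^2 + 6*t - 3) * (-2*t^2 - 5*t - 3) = 18*t^4 + 33*t^3 + 3*t^2 - 3*t + 9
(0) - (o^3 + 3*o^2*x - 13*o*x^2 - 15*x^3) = -o^3 - 3*o^2*x + 13*o*x^2 + 15*x^3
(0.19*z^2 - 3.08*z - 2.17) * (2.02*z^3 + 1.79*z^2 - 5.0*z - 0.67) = 0.3838*z^5 - 5.8815*z^4 - 10.8466*z^3 + 11.3884*z^2 + 12.9136*z + 1.4539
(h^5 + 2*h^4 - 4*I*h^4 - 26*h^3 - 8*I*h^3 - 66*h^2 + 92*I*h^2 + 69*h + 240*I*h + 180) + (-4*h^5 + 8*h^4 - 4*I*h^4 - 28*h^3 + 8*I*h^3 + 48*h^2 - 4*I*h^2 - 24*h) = -3*h^5 + 10*h^4 - 8*I*h^4 - 54*h^3 - 18*h^2 + 88*I*h^2 + 45*h + 240*I*h + 180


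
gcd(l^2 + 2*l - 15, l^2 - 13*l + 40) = 1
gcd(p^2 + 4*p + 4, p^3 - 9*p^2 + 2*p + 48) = p + 2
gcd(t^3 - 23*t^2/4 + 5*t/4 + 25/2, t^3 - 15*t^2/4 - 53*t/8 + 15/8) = t - 5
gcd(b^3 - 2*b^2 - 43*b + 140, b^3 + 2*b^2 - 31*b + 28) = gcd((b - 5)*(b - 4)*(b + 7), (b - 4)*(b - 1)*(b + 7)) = b^2 + 3*b - 28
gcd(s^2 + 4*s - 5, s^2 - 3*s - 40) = s + 5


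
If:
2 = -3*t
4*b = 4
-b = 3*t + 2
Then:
No Solution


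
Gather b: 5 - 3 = 2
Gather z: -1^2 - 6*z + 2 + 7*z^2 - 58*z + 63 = 7*z^2 - 64*z + 64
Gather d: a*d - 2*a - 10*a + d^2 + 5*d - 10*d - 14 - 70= -12*a + d^2 + d*(a - 5) - 84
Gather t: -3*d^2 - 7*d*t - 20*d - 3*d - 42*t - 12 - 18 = -3*d^2 - 23*d + t*(-7*d - 42) - 30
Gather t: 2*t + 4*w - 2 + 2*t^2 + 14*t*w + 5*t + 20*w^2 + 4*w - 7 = 2*t^2 + t*(14*w + 7) + 20*w^2 + 8*w - 9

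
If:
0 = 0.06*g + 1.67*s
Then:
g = -27.8333333333333*s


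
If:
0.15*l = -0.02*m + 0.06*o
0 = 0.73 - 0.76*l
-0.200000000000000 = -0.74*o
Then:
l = 0.96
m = -6.39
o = 0.27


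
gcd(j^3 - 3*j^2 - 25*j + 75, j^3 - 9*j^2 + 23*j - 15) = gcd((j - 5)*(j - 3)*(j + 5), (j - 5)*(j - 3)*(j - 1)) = j^2 - 8*j + 15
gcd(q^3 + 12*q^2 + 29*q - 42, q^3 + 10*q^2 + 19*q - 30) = q^2 + 5*q - 6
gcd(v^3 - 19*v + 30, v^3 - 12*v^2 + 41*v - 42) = v^2 - 5*v + 6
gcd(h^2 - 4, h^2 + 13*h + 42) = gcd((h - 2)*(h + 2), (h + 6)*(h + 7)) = 1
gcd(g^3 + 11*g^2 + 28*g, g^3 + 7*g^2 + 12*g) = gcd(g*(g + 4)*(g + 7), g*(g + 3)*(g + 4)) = g^2 + 4*g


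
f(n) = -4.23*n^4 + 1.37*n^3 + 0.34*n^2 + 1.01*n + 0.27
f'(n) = -16.92*n^3 + 4.11*n^2 + 0.68*n + 1.01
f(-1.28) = -14.69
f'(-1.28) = 42.36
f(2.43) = -123.10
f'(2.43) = -215.85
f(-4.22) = -1442.39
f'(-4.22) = 1342.90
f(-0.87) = -3.68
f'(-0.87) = 14.67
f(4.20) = -1204.24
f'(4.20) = -1177.20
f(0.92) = -0.48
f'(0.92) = -8.06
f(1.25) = -5.59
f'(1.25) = -24.76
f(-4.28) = -1524.67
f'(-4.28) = 1399.96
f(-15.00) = -218705.88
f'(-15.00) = 58020.56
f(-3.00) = -379.32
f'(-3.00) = 492.80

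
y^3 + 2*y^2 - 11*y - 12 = (y - 3)*(y + 1)*(y + 4)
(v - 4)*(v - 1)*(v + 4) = v^3 - v^2 - 16*v + 16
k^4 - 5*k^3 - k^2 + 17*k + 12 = (k - 4)*(k - 3)*(k + 1)^2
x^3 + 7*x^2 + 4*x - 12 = (x - 1)*(x + 2)*(x + 6)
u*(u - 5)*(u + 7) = u^3 + 2*u^2 - 35*u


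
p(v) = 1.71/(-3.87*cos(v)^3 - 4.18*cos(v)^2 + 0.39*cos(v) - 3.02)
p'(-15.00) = 0.00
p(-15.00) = -0.42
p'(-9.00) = 0.07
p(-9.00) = -0.44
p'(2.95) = -0.06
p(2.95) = -0.45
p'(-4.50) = 0.26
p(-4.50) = -0.53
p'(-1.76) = -0.25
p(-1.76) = -0.53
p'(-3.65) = -0.06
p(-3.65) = -0.43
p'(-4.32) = 0.23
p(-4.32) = -0.48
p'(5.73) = 0.21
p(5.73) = -0.21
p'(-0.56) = 0.21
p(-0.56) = -0.21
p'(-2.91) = 0.07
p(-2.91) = -0.45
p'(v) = 1.71*(-11.61*sin(v)*cos(v)^2 - 8.36*sin(v)*cos(v) + 0.39*sin(v))/(-3.87*cos(v)^3 - 4.18*cos(v)^2 + 0.39*cos(v) - 3.02)^2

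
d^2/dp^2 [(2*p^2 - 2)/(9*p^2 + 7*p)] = 4*(-63*p^3 - 243*p^2 - 189*p - 49)/(p^3*(729*p^3 + 1701*p^2 + 1323*p + 343))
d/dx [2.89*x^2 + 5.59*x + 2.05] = 5.78*x + 5.59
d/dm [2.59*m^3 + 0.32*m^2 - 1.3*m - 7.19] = 7.77*m^2 + 0.64*m - 1.3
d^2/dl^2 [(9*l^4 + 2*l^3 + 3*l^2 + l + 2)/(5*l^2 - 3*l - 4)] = 2*(225*l^6 - 405*l^5 - 297*l^4 + 992*l^3 + 1266*l^2 + 66*l + 94)/(125*l^6 - 225*l^5 - 165*l^4 + 333*l^3 + 132*l^2 - 144*l - 64)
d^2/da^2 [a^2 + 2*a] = 2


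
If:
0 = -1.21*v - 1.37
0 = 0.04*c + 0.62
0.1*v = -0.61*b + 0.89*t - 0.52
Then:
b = 1.45901639344262*t - 0.666847310662512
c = -15.50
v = -1.13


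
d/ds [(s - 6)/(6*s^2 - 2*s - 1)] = (-6*s^2 + 72*s - 13)/(36*s^4 - 24*s^3 - 8*s^2 + 4*s + 1)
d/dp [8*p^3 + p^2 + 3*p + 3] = 24*p^2 + 2*p + 3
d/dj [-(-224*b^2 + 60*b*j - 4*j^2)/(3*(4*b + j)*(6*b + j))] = 4*b*(-920*b^2 - 64*b*j + 25*j^2)/(3*(576*b^4 + 480*b^3*j + 148*b^2*j^2 + 20*b*j^3 + j^4))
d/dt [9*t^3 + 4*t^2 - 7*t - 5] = 27*t^2 + 8*t - 7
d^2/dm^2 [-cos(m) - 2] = cos(m)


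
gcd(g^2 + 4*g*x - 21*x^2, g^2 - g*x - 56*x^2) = g + 7*x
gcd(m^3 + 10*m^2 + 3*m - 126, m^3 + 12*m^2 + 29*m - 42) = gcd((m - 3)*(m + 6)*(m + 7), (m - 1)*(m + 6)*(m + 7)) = m^2 + 13*m + 42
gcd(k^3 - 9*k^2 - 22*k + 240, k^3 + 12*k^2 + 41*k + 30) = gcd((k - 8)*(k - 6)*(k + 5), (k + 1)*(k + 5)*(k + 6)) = k + 5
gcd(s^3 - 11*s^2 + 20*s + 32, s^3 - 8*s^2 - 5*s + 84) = s - 4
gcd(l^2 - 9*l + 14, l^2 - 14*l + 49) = l - 7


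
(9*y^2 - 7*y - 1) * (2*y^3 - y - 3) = 18*y^5 - 14*y^4 - 11*y^3 - 20*y^2 + 22*y + 3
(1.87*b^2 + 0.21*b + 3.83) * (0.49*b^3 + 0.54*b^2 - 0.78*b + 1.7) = 0.9163*b^5 + 1.1127*b^4 + 0.5315*b^3 + 5.0834*b^2 - 2.6304*b + 6.511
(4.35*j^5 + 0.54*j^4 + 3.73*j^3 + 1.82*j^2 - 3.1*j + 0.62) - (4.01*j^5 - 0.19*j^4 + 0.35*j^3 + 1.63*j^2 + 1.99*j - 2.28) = 0.34*j^5 + 0.73*j^4 + 3.38*j^3 + 0.19*j^2 - 5.09*j + 2.9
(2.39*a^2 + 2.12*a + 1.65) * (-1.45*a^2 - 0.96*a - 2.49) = -3.4655*a^4 - 5.3684*a^3 - 10.3788*a^2 - 6.8628*a - 4.1085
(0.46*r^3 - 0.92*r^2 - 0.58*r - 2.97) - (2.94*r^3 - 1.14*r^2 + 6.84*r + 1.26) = -2.48*r^3 + 0.22*r^2 - 7.42*r - 4.23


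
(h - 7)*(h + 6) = h^2 - h - 42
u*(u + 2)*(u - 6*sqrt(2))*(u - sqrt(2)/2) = u^4 - 13*sqrt(2)*u^3/2 + 2*u^3 - 13*sqrt(2)*u^2 + 6*u^2 + 12*u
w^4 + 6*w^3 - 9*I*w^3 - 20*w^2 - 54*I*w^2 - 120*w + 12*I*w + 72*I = (w + 6)*(w - 6*I)*(w - 2*I)*(w - I)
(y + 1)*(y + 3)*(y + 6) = y^3 + 10*y^2 + 27*y + 18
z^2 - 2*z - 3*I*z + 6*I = (z - 2)*(z - 3*I)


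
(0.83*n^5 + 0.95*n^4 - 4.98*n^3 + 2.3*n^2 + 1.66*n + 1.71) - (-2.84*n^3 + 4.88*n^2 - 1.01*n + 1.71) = 0.83*n^5 + 0.95*n^4 - 2.14*n^3 - 2.58*n^2 + 2.67*n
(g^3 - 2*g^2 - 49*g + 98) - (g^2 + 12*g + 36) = g^3 - 3*g^2 - 61*g + 62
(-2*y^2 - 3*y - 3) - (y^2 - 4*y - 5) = -3*y^2 + y + 2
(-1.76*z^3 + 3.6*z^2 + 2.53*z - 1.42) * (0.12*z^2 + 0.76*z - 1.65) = -0.2112*z^5 - 0.9056*z^4 + 5.9436*z^3 - 4.1876*z^2 - 5.2537*z + 2.343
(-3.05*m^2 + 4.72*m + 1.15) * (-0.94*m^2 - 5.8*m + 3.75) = 2.867*m^4 + 13.2532*m^3 - 39.8945*m^2 + 11.03*m + 4.3125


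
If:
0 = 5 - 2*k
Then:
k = 5/2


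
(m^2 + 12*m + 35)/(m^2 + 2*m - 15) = (m + 7)/(m - 3)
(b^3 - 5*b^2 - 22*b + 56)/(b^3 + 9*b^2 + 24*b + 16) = (b^2 - 9*b + 14)/(b^2 + 5*b + 4)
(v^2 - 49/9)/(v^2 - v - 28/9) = (3*v + 7)/(3*v + 4)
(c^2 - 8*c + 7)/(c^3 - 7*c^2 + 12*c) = (c^2 - 8*c + 7)/(c*(c^2 - 7*c + 12))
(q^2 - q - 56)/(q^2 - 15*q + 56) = (q + 7)/(q - 7)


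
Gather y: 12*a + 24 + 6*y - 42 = 12*a + 6*y - 18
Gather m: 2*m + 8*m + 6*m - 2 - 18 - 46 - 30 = 16*m - 96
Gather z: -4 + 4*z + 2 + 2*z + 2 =6*z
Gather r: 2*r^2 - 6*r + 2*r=2*r^2 - 4*r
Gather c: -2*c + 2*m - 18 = -2*c + 2*m - 18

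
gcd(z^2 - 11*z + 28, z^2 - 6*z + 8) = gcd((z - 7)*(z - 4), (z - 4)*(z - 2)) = z - 4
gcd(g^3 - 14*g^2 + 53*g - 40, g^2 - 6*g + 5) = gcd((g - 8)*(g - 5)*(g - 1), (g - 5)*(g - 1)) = g^2 - 6*g + 5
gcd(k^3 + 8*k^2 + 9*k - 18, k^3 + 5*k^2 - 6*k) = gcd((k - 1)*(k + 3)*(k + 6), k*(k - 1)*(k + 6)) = k^2 + 5*k - 6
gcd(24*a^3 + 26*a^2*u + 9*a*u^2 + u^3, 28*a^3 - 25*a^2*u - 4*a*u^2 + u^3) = 4*a + u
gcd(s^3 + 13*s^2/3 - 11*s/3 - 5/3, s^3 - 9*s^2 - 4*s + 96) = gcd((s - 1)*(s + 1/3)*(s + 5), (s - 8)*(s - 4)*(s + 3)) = 1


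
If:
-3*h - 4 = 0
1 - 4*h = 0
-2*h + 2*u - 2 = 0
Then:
No Solution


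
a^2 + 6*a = a*(a + 6)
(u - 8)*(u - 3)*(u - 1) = u^3 - 12*u^2 + 35*u - 24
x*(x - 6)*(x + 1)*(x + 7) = x^4 + 2*x^3 - 41*x^2 - 42*x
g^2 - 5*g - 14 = (g - 7)*(g + 2)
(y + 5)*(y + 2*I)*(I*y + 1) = I*y^3 - y^2 + 5*I*y^2 - 5*y + 2*I*y + 10*I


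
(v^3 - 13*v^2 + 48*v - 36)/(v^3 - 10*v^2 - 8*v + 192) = (v^2 - 7*v + 6)/(v^2 - 4*v - 32)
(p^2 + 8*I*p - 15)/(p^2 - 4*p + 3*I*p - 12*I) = (p + 5*I)/(p - 4)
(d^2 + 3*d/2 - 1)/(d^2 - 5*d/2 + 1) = (d + 2)/(d - 2)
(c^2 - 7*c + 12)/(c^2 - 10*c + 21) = (c - 4)/(c - 7)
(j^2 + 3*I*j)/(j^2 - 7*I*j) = (j + 3*I)/(j - 7*I)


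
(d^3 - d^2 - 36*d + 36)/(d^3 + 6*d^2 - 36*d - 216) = (d - 1)/(d + 6)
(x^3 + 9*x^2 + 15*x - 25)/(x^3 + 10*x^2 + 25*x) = (x - 1)/x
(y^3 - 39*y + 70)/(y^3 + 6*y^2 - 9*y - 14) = (y - 5)/(y + 1)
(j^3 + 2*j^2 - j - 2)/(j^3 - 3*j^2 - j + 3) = (j + 2)/(j - 3)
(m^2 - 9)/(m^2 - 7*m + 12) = (m + 3)/(m - 4)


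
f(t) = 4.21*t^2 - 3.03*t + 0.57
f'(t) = 8.42*t - 3.03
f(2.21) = 14.44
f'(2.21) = 15.58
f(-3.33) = 57.34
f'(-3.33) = -31.07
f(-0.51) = 3.21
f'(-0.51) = -7.32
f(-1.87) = 20.96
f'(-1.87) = -18.78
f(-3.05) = 48.98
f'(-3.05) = -28.71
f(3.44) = 39.97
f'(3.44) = 25.93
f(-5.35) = 137.28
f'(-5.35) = -48.08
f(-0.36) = 2.21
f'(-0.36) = -6.06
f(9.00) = 314.31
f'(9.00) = 72.75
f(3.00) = 29.37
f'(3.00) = 22.23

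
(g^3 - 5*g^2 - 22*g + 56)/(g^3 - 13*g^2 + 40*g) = (g^3 - 5*g^2 - 22*g + 56)/(g*(g^2 - 13*g + 40))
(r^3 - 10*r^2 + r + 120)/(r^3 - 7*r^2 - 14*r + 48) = (r - 5)/(r - 2)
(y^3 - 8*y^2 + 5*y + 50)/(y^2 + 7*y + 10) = (y^2 - 10*y + 25)/(y + 5)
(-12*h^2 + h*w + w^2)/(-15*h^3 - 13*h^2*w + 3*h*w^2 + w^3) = (4*h + w)/(5*h^2 + 6*h*w + w^2)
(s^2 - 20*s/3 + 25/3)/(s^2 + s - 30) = (s - 5/3)/(s + 6)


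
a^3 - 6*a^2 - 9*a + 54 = (a - 6)*(a - 3)*(a + 3)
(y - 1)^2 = y^2 - 2*y + 1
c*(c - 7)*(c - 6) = c^3 - 13*c^2 + 42*c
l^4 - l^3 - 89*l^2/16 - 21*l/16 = l*(l - 3)*(l + 1/4)*(l + 7/4)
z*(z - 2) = z^2 - 2*z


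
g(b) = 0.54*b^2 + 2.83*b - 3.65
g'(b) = 1.08*b + 2.83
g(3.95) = 15.95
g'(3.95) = 7.10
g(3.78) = 14.76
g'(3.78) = 6.91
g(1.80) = 3.19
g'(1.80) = 4.77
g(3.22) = 11.06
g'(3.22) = 6.31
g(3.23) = 11.12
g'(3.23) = 6.32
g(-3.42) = -7.01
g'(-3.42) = -0.86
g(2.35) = 5.98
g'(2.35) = 5.37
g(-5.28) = -3.54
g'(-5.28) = -2.87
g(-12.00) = 40.15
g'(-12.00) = -10.13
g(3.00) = 9.70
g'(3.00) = 6.07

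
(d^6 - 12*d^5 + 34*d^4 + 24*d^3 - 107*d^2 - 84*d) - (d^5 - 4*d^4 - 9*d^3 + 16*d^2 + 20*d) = d^6 - 13*d^5 + 38*d^4 + 33*d^3 - 123*d^2 - 104*d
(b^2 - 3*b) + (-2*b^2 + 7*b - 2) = -b^2 + 4*b - 2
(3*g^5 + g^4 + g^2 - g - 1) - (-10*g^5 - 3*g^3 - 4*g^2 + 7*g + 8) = 13*g^5 + g^4 + 3*g^3 + 5*g^2 - 8*g - 9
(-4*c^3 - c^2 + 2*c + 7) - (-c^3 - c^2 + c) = -3*c^3 + c + 7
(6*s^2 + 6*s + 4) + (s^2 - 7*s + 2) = 7*s^2 - s + 6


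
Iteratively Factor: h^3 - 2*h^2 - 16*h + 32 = (h - 2)*(h^2 - 16) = (h - 2)*(h + 4)*(h - 4)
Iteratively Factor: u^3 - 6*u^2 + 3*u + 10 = (u + 1)*(u^2 - 7*u + 10) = (u - 2)*(u + 1)*(u - 5)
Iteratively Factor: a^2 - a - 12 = (a + 3)*(a - 4)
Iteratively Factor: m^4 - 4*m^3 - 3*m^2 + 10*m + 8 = (m + 1)*(m^3 - 5*m^2 + 2*m + 8) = (m - 2)*(m + 1)*(m^2 - 3*m - 4) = (m - 4)*(m - 2)*(m + 1)*(m + 1)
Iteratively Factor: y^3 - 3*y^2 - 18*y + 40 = (y + 4)*(y^2 - 7*y + 10) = (y - 5)*(y + 4)*(y - 2)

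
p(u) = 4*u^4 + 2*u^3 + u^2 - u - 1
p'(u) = 16*u^3 + 6*u^2 + 2*u - 1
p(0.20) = -1.14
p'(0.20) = -0.23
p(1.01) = 5.23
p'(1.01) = 23.63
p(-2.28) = 90.87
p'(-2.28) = -164.01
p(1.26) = 13.41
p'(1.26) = 43.05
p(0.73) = 0.72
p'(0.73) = 9.88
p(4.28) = 1512.10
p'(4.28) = 1371.91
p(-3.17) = 352.43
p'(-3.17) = -456.73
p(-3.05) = 300.75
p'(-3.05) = -405.25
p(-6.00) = 4793.00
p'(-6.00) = -3253.00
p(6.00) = 5645.00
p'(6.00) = 3683.00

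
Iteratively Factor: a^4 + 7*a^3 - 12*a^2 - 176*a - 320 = (a + 4)*(a^3 + 3*a^2 - 24*a - 80) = (a - 5)*(a + 4)*(a^2 + 8*a + 16) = (a - 5)*(a + 4)^2*(a + 4)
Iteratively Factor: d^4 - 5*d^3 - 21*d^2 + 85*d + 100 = (d + 4)*(d^3 - 9*d^2 + 15*d + 25) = (d - 5)*(d + 4)*(d^2 - 4*d - 5) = (d - 5)*(d + 1)*(d + 4)*(d - 5)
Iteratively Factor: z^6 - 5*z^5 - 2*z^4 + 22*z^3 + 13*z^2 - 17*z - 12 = (z - 4)*(z^5 - z^4 - 6*z^3 - 2*z^2 + 5*z + 3) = (z - 4)*(z + 1)*(z^4 - 2*z^3 - 4*z^2 + 2*z + 3) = (z - 4)*(z - 3)*(z + 1)*(z^3 + z^2 - z - 1) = (z - 4)*(z - 3)*(z + 1)^2*(z^2 - 1) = (z - 4)*(z - 3)*(z - 1)*(z + 1)^2*(z + 1)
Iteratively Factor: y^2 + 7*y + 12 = (y + 4)*(y + 3)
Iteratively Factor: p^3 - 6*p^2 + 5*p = (p - 1)*(p^2 - 5*p) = (p - 5)*(p - 1)*(p)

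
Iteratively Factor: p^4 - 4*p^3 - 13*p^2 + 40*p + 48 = (p - 4)*(p^3 - 13*p - 12) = (p - 4)*(p + 1)*(p^2 - p - 12) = (p - 4)*(p + 1)*(p + 3)*(p - 4)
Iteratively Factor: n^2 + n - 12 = (n + 4)*(n - 3)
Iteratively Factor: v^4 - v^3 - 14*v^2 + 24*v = (v - 3)*(v^3 + 2*v^2 - 8*v) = v*(v - 3)*(v^2 + 2*v - 8) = v*(v - 3)*(v + 4)*(v - 2)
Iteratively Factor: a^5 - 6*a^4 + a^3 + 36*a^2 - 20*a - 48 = (a + 2)*(a^4 - 8*a^3 + 17*a^2 + 2*a - 24) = (a + 1)*(a + 2)*(a^3 - 9*a^2 + 26*a - 24) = (a - 2)*(a + 1)*(a + 2)*(a^2 - 7*a + 12) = (a - 4)*(a - 2)*(a + 1)*(a + 2)*(a - 3)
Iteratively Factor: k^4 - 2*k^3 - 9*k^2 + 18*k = (k - 2)*(k^3 - 9*k) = (k - 3)*(k - 2)*(k^2 + 3*k) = (k - 3)*(k - 2)*(k + 3)*(k)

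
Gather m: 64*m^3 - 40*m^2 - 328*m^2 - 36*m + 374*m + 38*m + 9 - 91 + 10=64*m^3 - 368*m^2 + 376*m - 72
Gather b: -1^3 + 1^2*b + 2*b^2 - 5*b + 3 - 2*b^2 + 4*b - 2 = 0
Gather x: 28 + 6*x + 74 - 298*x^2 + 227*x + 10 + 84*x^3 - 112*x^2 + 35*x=84*x^3 - 410*x^2 + 268*x + 112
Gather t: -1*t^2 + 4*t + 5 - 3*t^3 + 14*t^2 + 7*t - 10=-3*t^3 + 13*t^2 + 11*t - 5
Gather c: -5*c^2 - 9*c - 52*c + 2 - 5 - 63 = -5*c^2 - 61*c - 66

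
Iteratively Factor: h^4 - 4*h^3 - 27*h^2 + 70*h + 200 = (h + 4)*(h^3 - 8*h^2 + 5*h + 50) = (h - 5)*(h + 4)*(h^2 - 3*h - 10) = (h - 5)*(h + 2)*(h + 4)*(h - 5)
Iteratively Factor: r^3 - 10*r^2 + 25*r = (r)*(r^2 - 10*r + 25) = r*(r - 5)*(r - 5)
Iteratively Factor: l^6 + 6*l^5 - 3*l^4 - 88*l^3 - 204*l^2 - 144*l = (l + 3)*(l^5 + 3*l^4 - 12*l^3 - 52*l^2 - 48*l) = (l - 4)*(l + 3)*(l^4 + 7*l^3 + 16*l^2 + 12*l) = l*(l - 4)*(l + 3)*(l^3 + 7*l^2 + 16*l + 12) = l*(l - 4)*(l + 3)^2*(l^2 + 4*l + 4) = l*(l - 4)*(l + 2)*(l + 3)^2*(l + 2)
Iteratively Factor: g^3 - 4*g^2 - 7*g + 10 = (g + 2)*(g^2 - 6*g + 5) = (g - 1)*(g + 2)*(g - 5)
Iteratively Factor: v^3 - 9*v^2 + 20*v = (v - 5)*(v^2 - 4*v) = v*(v - 5)*(v - 4)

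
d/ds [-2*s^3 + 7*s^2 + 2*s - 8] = -6*s^2 + 14*s + 2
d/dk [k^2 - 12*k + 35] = 2*k - 12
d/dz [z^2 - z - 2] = 2*z - 1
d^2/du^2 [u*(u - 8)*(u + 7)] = 6*u - 2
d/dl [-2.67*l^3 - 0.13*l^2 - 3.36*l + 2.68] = -8.01*l^2 - 0.26*l - 3.36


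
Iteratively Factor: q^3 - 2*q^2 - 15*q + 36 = (q - 3)*(q^2 + q - 12) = (q - 3)^2*(q + 4)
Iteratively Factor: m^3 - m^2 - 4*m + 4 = (m - 2)*(m^2 + m - 2) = (m - 2)*(m + 2)*(m - 1)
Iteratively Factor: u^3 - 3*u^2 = (u)*(u^2 - 3*u) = u*(u - 3)*(u)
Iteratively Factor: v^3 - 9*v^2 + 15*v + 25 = (v - 5)*(v^2 - 4*v - 5) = (v - 5)^2*(v + 1)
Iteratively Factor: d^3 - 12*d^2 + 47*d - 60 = (d - 4)*(d^2 - 8*d + 15) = (d - 4)*(d - 3)*(d - 5)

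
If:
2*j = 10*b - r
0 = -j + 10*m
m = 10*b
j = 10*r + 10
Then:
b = 1/200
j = 1/2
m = 1/20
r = -19/20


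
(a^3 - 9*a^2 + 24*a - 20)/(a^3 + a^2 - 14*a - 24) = (a^3 - 9*a^2 + 24*a - 20)/(a^3 + a^2 - 14*a - 24)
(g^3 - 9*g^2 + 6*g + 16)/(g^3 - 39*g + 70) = (g^2 - 7*g - 8)/(g^2 + 2*g - 35)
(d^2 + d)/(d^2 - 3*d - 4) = d/(d - 4)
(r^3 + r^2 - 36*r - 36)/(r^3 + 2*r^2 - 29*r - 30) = (r - 6)/(r - 5)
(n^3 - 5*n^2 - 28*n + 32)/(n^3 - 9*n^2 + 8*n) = (n + 4)/n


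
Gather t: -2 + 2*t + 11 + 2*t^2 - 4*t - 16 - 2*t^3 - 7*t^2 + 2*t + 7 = -2*t^3 - 5*t^2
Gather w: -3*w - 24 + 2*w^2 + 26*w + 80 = 2*w^2 + 23*w + 56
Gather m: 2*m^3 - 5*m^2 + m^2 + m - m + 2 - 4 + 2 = 2*m^3 - 4*m^2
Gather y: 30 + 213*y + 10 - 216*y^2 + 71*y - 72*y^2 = -288*y^2 + 284*y + 40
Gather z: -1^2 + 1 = 0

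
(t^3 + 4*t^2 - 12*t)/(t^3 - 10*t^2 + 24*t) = (t^2 + 4*t - 12)/(t^2 - 10*t + 24)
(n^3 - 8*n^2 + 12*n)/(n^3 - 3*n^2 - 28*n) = (-n^2 + 8*n - 12)/(-n^2 + 3*n + 28)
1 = 1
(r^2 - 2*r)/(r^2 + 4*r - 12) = r/(r + 6)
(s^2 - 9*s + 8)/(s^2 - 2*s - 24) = (-s^2 + 9*s - 8)/(-s^2 + 2*s + 24)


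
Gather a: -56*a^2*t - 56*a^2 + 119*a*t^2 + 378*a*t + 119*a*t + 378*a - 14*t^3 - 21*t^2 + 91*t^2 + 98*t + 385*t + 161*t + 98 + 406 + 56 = a^2*(-56*t - 56) + a*(119*t^2 + 497*t + 378) - 14*t^3 + 70*t^2 + 644*t + 560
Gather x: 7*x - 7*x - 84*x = -84*x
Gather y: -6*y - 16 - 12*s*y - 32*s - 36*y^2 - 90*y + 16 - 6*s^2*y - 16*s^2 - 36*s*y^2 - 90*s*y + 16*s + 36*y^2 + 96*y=-16*s^2 - 36*s*y^2 - 16*s + y*(-6*s^2 - 102*s)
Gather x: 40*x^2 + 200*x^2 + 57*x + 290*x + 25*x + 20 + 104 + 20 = 240*x^2 + 372*x + 144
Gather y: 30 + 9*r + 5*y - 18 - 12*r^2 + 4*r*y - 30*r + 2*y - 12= -12*r^2 - 21*r + y*(4*r + 7)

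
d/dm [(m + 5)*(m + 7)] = 2*m + 12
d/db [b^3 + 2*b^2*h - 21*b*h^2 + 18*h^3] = 3*b^2 + 4*b*h - 21*h^2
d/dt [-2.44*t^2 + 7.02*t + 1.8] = 7.02 - 4.88*t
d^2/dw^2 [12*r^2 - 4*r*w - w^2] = -2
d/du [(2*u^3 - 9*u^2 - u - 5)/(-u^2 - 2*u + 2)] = (-2*u^4 - 8*u^3 + 29*u^2 - 46*u - 12)/(u^4 + 4*u^3 - 8*u + 4)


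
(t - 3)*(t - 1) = t^2 - 4*t + 3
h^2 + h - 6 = (h - 2)*(h + 3)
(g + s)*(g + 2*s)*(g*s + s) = g^3*s + 3*g^2*s^2 + g^2*s + 2*g*s^3 + 3*g*s^2 + 2*s^3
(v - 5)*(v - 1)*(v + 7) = v^3 + v^2 - 37*v + 35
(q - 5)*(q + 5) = q^2 - 25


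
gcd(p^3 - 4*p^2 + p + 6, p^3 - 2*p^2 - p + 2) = p^2 - p - 2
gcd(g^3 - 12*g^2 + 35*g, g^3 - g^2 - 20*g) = g^2 - 5*g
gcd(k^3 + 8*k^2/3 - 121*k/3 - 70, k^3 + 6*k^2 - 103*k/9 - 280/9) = k^2 + 26*k/3 + 35/3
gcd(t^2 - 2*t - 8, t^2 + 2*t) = t + 2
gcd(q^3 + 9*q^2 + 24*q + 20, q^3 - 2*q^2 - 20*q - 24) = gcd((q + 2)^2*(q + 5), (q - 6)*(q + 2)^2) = q^2 + 4*q + 4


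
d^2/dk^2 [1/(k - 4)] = 2/(k - 4)^3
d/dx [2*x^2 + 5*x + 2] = 4*x + 5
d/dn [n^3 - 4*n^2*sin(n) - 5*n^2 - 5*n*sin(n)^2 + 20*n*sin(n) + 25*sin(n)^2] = -4*n^2*cos(n) + 3*n^2 - 8*n*sin(n) - 5*n*sin(2*n) + 20*n*cos(n) - 10*n - 5*sin(n)^2 + 20*sin(n) + 25*sin(2*n)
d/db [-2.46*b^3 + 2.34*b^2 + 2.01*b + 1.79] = -7.38*b^2 + 4.68*b + 2.01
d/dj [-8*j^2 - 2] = -16*j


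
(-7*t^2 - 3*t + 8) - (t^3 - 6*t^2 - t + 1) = -t^3 - t^2 - 2*t + 7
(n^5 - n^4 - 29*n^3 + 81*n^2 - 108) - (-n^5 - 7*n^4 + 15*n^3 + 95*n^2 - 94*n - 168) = 2*n^5 + 6*n^4 - 44*n^3 - 14*n^2 + 94*n + 60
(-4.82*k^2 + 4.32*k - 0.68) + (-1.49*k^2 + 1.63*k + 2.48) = -6.31*k^2 + 5.95*k + 1.8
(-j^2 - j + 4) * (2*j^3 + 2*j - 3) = -2*j^5 - 2*j^4 + 6*j^3 + j^2 + 11*j - 12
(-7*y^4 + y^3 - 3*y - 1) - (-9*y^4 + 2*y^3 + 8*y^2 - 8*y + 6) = 2*y^4 - y^3 - 8*y^2 + 5*y - 7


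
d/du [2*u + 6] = 2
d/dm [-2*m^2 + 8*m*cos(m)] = -8*m*sin(m) - 4*m + 8*cos(m)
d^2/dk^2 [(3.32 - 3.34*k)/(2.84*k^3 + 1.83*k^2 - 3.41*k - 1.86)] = (-161.634624*k^5 + 217.181616*k^4 + 189.01282*k^3 - 337.921752*k^2 - 87.29352*k + 142.180384)/(22.906304*k^9 + 44.280144*k^8 - 53.97846*k^7 - 145.212273*k^6 + 6.811413*k^5 + 153.229311*k^4 + 59.465719*k^3 - 45.891594*k^2 - 35.391708*k - 6.434856)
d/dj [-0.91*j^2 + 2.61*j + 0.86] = 2.61 - 1.82*j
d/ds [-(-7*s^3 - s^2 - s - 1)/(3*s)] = (14*s^3 + s^2 - 1)/(3*s^2)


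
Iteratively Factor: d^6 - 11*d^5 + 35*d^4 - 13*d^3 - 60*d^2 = (d)*(d^5 - 11*d^4 + 35*d^3 - 13*d^2 - 60*d) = d*(d - 5)*(d^4 - 6*d^3 + 5*d^2 + 12*d) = d*(d - 5)*(d + 1)*(d^3 - 7*d^2 + 12*d) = d^2*(d - 5)*(d + 1)*(d^2 - 7*d + 12) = d^2*(d - 5)*(d - 3)*(d + 1)*(d - 4)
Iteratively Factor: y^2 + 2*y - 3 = (y - 1)*(y + 3)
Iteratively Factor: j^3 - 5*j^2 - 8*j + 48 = (j + 3)*(j^2 - 8*j + 16) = (j - 4)*(j + 3)*(j - 4)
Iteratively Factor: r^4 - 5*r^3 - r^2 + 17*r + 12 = (r + 1)*(r^3 - 6*r^2 + 5*r + 12) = (r - 3)*(r + 1)*(r^2 - 3*r - 4) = (r - 3)*(r + 1)^2*(r - 4)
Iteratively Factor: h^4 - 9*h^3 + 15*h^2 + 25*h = (h - 5)*(h^3 - 4*h^2 - 5*h) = h*(h - 5)*(h^2 - 4*h - 5) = h*(h - 5)*(h + 1)*(h - 5)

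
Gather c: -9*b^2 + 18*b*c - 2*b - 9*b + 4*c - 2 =-9*b^2 - 11*b + c*(18*b + 4) - 2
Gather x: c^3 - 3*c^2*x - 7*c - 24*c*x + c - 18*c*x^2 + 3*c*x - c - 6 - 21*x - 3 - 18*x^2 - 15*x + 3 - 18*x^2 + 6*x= c^3 - 7*c + x^2*(-18*c - 36) + x*(-3*c^2 - 21*c - 30) - 6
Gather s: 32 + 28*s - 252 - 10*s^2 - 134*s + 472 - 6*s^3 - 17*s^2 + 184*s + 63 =-6*s^3 - 27*s^2 + 78*s + 315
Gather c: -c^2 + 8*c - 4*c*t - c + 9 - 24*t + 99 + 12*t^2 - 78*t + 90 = -c^2 + c*(7 - 4*t) + 12*t^2 - 102*t + 198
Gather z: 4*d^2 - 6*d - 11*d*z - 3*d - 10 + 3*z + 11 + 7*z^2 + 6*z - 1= 4*d^2 - 9*d + 7*z^2 + z*(9 - 11*d)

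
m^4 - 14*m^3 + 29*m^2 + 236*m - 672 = (m - 8)*(m - 7)*(m - 3)*(m + 4)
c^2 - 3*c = c*(c - 3)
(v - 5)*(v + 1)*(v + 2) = v^3 - 2*v^2 - 13*v - 10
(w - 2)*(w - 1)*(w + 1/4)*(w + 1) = w^4 - 7*w^3/4 - 3*w^2/2 + 7*w/4 + 1/2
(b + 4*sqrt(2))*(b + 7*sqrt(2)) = b^2 + 11*sqrt(2)*b + 56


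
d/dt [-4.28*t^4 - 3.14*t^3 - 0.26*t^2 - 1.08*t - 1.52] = -17.12*t^3 - 9.42*t^2 - 0.52*t - 1.08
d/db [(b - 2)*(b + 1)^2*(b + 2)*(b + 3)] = 5*b^4 + 20*b^3 + 9*b^2 - 34*b - 28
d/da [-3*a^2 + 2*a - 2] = 2 - 6*a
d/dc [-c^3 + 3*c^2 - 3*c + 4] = -3*c^2 + 6*c - 3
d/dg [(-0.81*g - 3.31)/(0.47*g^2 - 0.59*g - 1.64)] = (0.3807*g^2 + 3.1114*g - 0.6245)/(0.2209*g^4 - 0.5546*g^3 - 1.1935*g^2 + 1.9352*g + 2.6896)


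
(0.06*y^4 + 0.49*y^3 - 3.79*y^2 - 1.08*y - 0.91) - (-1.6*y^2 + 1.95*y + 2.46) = 0.06*y^4 + 0.49*y^3 - 2.19*y^2 - 3.03*y - 3.37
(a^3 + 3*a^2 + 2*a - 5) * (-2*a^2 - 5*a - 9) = -2*a^5 - 11*a^4 - 28*a^3 - 27*a^2 + 7*a + 45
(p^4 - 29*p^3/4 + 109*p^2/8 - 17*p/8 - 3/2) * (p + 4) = p^5 - 13*p^4/4 - 123*p^3/8 + 419*p^2/8 - 10*p - 6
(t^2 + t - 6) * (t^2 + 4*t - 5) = t^4 + 5*t^3 - 7*t^2 - 29*t + 30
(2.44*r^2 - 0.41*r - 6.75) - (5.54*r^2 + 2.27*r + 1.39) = -3.1*r^2 - 2.68*r - 8.14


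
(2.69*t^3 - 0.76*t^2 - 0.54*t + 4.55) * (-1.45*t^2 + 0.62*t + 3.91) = -3.9005*t^5 + 2.7698*t^4 + 10.8297*t^3 - 9.9039*t^2 + 0.7096*t + 17.7905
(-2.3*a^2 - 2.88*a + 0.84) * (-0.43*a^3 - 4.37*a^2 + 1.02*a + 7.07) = 0.989*a^5 + 11.2894*a^4 + 9.8784*a^3 - 22.8694*a^2 - 19.5048*a + 5.9388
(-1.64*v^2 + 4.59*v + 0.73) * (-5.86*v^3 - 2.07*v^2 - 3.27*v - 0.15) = 9.6104*v^5 - 23.5026*v^4 - 8.4163*v^3 - 16.2744*v^2 - 3.0756*v - 0.1095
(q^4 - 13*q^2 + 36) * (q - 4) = q^5 - 4*q^4 - 13*q^3 + 52*q^2 + 36*q - 144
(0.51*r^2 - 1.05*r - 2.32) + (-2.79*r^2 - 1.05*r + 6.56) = -2.28*r^2 - 2.1*r + 4.24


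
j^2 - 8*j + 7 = (j - 7)*(j - 1)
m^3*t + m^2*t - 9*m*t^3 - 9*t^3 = (m - 3*t)*(m + 3*t)*(m*t + t)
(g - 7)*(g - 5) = g^2 - 12*g + 35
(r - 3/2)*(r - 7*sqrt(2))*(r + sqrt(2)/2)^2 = r^4 - 6*sqrt(2)*r^3 - 3*r^3/2 - 27*r^2/2 + 9*sqrt(2)*r^2 - 7*sqrt(2)*r/2 + 81*r/4 + 21*sqrt(2)/4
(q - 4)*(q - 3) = q^2 - 7*q + 12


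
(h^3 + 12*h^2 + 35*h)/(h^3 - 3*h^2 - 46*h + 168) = h*(h + 5)/(h^2 - 10*h + 24)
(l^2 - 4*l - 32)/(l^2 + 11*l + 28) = (l - 8)/(l + 7)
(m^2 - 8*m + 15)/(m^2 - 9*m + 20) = (m - 3)/(m - 4)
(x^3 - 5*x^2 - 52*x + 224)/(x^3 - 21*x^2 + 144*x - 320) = (x^2 + 3*x - 28)/(x^2 - 13*x + 40)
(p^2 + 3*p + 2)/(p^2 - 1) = (p + 2)/(p - 1)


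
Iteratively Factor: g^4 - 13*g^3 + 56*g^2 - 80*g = (g)*(g^3 - 13*g^2 + 56*g - 80) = g*(g - 5)*(g^2 - 8*g + 16) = g*(g - 5)*(g - 4)*(g - 4)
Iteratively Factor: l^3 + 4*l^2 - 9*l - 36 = (l + 3)*(l^2 + l - 12) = (l + 3)*(l + 4)*(l - 3)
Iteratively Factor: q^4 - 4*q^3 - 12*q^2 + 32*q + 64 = (q - 4)*(q^3 - 12*q - 16) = (q - 4)^2*(q^2 + 4*q + 4) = (q - 4)^2*(q + 2)*(q + 2)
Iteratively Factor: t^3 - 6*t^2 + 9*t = (t - 3)*(t^2 - 3*t) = (t - 3)^2*(t)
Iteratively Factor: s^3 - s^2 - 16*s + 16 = (s - 4)*(s^2 + 3*s - 4) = (s - 4)*(s + 4)*(s - 1)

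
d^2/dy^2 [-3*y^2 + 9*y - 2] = -6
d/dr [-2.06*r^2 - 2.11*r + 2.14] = -4.12*r - 2.11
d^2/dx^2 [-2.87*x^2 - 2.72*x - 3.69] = -5.74000000000000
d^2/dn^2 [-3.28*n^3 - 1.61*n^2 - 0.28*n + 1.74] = -19.68*n - 3.22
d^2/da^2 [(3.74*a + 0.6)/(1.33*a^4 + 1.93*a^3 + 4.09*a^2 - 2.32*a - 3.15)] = (79.388232*a^7 + 174.830096*a^6 + 251.857824*a^5 + 331.943532*a^4 + 540.367316*a^3 + 347.11416*a^2 + 276.83226*a - 32.74476)/(2.352637*a^12 + 10.241931*a^11 + 36.566754*a^10 + 57.869239*a^9 + 60.002289*a^8 - 53.304639*a^7 - 157.997234*a^6 - 176.13657*a^5 + 32.178918*a^4 + 224.302427*a^3 + 70.885395*a^2 - 69.0606*a - 31.255875)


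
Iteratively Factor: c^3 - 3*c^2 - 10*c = (c - 5)*(c^2 + 2*c) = c*(c - 5)*(c + 2)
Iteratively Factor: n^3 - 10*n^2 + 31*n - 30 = (n - 5)*(n^2 - 5*n + 6) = (n - 5)*(n - 2)*(n - 3)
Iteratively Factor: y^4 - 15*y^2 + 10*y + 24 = (y - 2)*(y^3 + 2*y^2 - 11*y - 12) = (y - 3)*(y - 2)*(y^2 + 5*y + 4) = (y - 3)*(y - 2)*(y + 4)*(y + 1)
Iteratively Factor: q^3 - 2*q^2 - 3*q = (q + 1)*(q^2 - 3*q) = (q - 3)*(q + 1)*(q)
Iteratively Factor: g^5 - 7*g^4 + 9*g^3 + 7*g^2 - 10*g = (g - 1)*(g^4 - 6*g^3 + 3*g^2 + 10*g) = (g - 2)*(g - 1)*(g^3 - 4*g^2 - 5*g) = (g - 5)*(g - 2)*(g - 1)*(g^2 + g) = g*(g - 5)*(g - 2)*(g - 1)*(g + 1)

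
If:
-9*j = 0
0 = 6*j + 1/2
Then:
No Solution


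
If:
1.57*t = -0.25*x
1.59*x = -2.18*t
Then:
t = 0.00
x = 0.00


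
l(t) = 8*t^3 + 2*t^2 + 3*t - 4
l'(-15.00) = 5343.00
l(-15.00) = -26599.00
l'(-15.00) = 5343.00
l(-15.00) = -26599.00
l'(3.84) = 372.25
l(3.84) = 490.00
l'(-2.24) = 114.46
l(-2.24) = -90.60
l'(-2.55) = 148.86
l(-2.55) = -131.30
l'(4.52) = 511.41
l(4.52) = 789.18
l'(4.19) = 441.11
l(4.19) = 632.16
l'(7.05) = 1224.06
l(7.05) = 2919.78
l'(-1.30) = 38.36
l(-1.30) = -22.10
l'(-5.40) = 681.24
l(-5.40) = -1221.59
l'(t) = 24*t^2 + 4*t + 3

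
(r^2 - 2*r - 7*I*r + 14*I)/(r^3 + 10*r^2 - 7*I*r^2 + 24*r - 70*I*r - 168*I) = (r - 2)/(r^2 + 10*r + 24)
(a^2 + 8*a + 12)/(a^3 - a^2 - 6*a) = (a + 6)/(a*(a - 3))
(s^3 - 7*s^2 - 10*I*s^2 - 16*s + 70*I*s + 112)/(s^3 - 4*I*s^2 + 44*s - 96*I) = (s - 7)/(s + 6*I)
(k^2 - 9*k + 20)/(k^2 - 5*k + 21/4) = 4*(k^2 - 9*k + 20)/(4*k^2 - 20*k + 21)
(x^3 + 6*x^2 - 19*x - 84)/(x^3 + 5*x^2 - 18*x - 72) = (x + 7)/(x + 6)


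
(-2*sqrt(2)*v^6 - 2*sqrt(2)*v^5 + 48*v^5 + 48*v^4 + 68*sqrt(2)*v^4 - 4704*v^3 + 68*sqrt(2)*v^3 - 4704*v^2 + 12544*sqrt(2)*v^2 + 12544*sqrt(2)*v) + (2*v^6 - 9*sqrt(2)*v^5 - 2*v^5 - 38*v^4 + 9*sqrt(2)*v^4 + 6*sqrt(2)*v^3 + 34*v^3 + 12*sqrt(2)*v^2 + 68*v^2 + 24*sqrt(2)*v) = -2*sqrt(2)*v^6 + 2*v^6 - 11*sqrt(2)*v^5 + 46*v^5 + 10*v^4 + 77*sqrt(2)*v^4 - 4670*v^3 + 74*sqrt(2)*v^3 - 4636*v^2 + 12556*sqrt(2)*v^2 + 12568*sqrt(2)*v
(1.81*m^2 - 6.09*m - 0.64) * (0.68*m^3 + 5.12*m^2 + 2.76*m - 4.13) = 1.2308*m^5 + 5.126*m^4 - 26.6204*m^3 - 27.5605*m^2 + 23.3853*m + 2.6432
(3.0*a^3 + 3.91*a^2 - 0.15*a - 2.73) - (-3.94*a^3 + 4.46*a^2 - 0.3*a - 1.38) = 6.94*a^3 - 0.55*a^2 + 0.15*a - 1.35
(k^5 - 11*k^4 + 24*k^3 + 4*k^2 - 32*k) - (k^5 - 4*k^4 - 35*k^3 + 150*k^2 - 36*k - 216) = -7*k^4 + 59*k^3 - 146*k^2 + 4*k + 216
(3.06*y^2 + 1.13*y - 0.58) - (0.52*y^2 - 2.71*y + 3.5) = 2.54*y^2 + 3.84*y - 4.08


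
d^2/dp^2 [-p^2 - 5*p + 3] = -2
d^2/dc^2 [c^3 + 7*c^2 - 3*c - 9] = 6*c + 14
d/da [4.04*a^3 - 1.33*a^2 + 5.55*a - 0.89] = 12.12*a^2 - 2.66*a + 5.55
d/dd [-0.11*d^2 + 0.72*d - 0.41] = 0.72 - 0.22*d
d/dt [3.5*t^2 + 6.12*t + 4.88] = 7.0*t + 6.12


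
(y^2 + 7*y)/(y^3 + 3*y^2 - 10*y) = (y + 7)/(y^2 + 3*y - 10)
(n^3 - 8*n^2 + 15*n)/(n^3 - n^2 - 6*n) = (n - 5)/(n + 2)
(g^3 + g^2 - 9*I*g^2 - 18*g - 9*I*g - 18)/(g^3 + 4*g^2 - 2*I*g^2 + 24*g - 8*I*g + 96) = (g^2 + g*(1 - 3*I) - 3*I)/(g^2 + 4*g*(1 + I) + 16*I)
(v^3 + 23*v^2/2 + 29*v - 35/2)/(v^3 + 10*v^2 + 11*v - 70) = (v - 1/2)/(v - 2)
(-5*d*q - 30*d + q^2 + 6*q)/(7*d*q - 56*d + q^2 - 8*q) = (-5*d*q - 30*d + q^2 + 6*q)/(7*d*q - 56*d + q^2 - 8*q)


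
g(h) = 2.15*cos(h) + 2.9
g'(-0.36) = 0.76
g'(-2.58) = 1.14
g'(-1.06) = 1.88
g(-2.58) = 1.08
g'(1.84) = -2.07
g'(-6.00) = -0.60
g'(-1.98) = 1.97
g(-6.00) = 4.96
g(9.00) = 0.94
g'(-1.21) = 2.01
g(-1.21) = 3.66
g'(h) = -2.15*sin(h)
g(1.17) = 3.74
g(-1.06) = 3.95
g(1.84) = 2.33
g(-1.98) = 2.04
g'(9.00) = -0.89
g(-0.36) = 4.91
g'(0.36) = -0.76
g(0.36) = 4.91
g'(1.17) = -1.98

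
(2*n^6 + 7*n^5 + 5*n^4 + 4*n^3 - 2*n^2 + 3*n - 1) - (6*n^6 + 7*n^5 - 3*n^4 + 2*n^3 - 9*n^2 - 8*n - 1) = -4*n^6 + 8*n^4 + 2*n^3 + 7*n^2 + 11*n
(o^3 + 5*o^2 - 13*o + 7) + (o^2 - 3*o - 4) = o^3 + 6*o^2 - 16*o + 3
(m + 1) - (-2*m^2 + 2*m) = 2*m^2 - m + 1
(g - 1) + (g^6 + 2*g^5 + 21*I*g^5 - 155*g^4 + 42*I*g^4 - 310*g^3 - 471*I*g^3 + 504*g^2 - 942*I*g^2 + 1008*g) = g^6 + 2*g^5 + 21*I*g^5 - 155*g^4 + 42*I*g^4 - 310*g^3 - 471*I*g^3 + 504*g^2 - 942*I*g^2 + 1009*g - 1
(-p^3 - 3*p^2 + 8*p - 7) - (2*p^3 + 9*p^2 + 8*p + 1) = -3*p^3 - 12*p^2 - 8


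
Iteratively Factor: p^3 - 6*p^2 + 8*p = (p - 4)*(p^2 - 2*p) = p*(p - 4)*(p - 2)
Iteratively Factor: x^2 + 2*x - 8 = (x - 2)*(x + 4)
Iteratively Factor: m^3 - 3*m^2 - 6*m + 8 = (m - 4)*(m^2 + m - 2) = (m - 4)*(m - 1)*(m + 2)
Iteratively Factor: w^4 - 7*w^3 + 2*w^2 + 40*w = (w - 4)*(w^3 - 3*w^2 - 10*w) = w*(w - 4)*(w^2 - 3*w - 10) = w*(w - 5)*(w - 4)*(w + 2)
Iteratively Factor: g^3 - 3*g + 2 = (g - 1)*(g^2 + g - 2) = (g - 1)*(g + 2)*(g - 1)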